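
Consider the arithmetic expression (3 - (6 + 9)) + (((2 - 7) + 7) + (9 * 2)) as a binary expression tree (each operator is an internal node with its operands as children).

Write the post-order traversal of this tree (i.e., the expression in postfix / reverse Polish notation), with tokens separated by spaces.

3 6 9 + - 2 7 - 7 + 9 2 * + +

Post-order on an expression tree gives postfix notation: for each operator, emit left operand, right operand, then the operator.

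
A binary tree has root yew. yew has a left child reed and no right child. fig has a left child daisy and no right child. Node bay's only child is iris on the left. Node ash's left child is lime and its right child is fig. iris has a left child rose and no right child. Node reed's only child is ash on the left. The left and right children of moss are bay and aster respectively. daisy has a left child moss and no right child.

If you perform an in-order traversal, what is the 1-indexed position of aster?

In-order visits the left subtree, then the node, then the right subtree.
At yew: go left to reed.
  At reed: go left to ash.
    At ash: go left to lime.
      lime is a leaf — visit lime.
    Visit ash.
    At ash: go right to fig.
      At fig: go left to daisy.
        At daisy: go left to moss.
          At moss: go left to bay.
            At bay: go left to iris.
              At iris: go left to rose.
                rose is a leaf — visit rose.
              Visit iris.
              At iris: no right child.
            Visit bay.
            At bay: no right child.
          Visit moss.
          At moss: go right to aster.
            aster is a leaf — visit aster.
        Visit daisy.
        At daisy: no right child.
      Visit fig.
      At fig: no right child.
  Visit reed.
  At reed: no right child.
Visit yew.
At yew: no right child.
Full in-order sequence: lime, ash, rose, iris, bay, moss, aster, daisy, fig, reed, yew.

7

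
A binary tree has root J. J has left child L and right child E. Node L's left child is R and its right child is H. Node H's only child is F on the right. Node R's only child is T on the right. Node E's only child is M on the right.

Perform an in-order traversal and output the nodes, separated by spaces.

In-order visits the left subtree, then the node, then the right subtree.
At J: go left to L.
  At L: go left to R.
    At R: no left child.
    Visit R.
    At R: go right to T.
      T is a leaf — visit T.
  Visit L.
  At L: go right to H.
    At H: no left child.
    Visit H.
    At H: go right to F.
      F is a leaf — visit F.
Visit J.
At J: go right to E.
  At E: no left child.
  Visit E.
  At E: go right to M.
    M is a leaf — visit M.

R T L H F J E M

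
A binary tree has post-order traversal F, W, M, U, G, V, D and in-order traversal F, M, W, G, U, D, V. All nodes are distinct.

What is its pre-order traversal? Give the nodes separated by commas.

The last element of post-order is the root; it splits in-order into left and right subtrees.
Root D: left subtree has 5 nodes {F, M, W, G, U}, right has 1 {V}.
  Root G: left subtree has 3 nodes {F, M, W}, right has 1 {U}.
    Root M: left subtree has 1 node {F}, right has 1 {W}.

D, G, M, F, W, U, V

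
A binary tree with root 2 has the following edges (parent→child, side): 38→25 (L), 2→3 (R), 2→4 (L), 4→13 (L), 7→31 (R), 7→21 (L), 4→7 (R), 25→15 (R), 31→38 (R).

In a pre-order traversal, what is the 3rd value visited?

Pre-order visits the node, then its left subtree, then its right subtree.
Visit 2.
At 2: go left to 4.
  Visit 4.
  At 4: go left to 13.
    13 is a leaf — visit 13.
  At 4: go right to 7.
    Visit 7.
    At 7: go left to 21.
      21 is a leaf — visit 21.
    At 7: go right to 31.
      Visit 31.
      At 31: no left child.
      At 31: go right to 38.
        Visit 38.
        At 38: go left to 25.
          Visit 25.
          At 25: no left child.
          At 25: go right to 15.
            15 is a leaf — visit 15.
        At 38: no right child.
At 2: go right to 3.
  3 is a leaf — visit 3.
Full pre-order sequence: 2, 4, 13, 7, 21, 31, 38, 25, 15, 3.

13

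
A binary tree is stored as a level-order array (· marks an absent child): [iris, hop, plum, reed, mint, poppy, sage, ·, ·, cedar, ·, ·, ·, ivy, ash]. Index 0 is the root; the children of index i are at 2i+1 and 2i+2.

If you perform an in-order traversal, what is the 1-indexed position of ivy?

8

In-order visits the left subtree, then the node, then the right subtree.
At iris: go left to hop.
  At hop: go left to reed.
    reed is a leaf — visit reed.
  Visit hop.
  At hop: go right to mint.
    At mint: go left to cedar.
      cedar is a leaf — visit cedar.
    Visit mint.
    At mint: no right child.
Visit iris.
At iris: go right to plum.
  At plum: go left to poppy.
    poppy is a leaf — visit poppy.
  Visit plum.
  At plum: go right to sage.
    At sage: go left to ivy.
      ivy is a leaf — visit ivy.
    Visit sage.
    At sage: go right to ash.
      ash is a leaf — visit ash.
Full in-order sequence: reed, hop, cedar, mint, iris, poppy, plum, ivy, sage, ash.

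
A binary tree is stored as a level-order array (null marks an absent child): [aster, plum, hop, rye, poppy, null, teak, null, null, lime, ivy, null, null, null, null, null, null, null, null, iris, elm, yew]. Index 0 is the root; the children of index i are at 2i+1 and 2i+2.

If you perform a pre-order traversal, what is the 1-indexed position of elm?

Pre-order visits the node, then its left subtree, then its right subtree.
Visit aster.
At aster: go left to plum.
  Visit plum.
  At plum: go left to rye.
    rye is a leaf — visit rye.
  At plum: go right to poppy.
    Visit poppy.
    At poppy: go left to lime.
      Visit lime.
      At lime: go left to iris.
        iris is a leaf — visit iris.
      At lime: go right to elm.
        elm is a leaf — visit elm.
    At poppy: go right to ivy.
      Visit ivy.
      At ivy: go left to yew.
        yew is a leaf — visit yew.
      At ivy: no right child.
At aster: go right to hop.
  Visit hop.
  At hop: no left child.
  At hop: go right to teak.
    teak is a leaf — visit teak.
Full pre-order sequence: aster, plum, rye, poppy, lime, iris, elm, ivy, yew, hop, teak.

7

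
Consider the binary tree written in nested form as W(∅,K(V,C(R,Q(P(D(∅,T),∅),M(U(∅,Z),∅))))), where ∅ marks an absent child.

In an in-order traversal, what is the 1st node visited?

W

In-order visits the left subtree, then the node, then the right subtree.
At W: no left child.
Visit W.
At W: go right to K.
  At K: go left to V.
    V is a leaf — visit V.
  Visit K.
  At K: go right to C.
    At C: go left to R.
      R is a leaf — visit R.
    Visit C.
    At C: go right to Q.
      At Q: go left to P.
        At P: go left to D.
          At D: no left child.
          Visit D.
          At D: go right to T.
            T is a leaf — visit T.
        Visit P.
        At P: no right child.
      Visit Q.
      At Q: go right to M.
        At M: go left to U.
          At U: no left child.
          Visit U.
          At U: go right to Z.
            Z is a leaf — visit Z.
        Visit M.
        At M: no right child.
Full in-order sequence: W, V, K, R, C, D, T, P, Q, U, Z, M.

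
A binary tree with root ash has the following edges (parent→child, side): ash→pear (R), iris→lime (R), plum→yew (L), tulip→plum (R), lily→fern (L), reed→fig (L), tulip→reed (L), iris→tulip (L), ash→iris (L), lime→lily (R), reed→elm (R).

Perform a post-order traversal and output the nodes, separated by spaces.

Post-order visits the left subtree, then the right subtree, then the node.
At ash: go left to iris.
  At iris: go left to tulip.
    At tulip: go left to reed.
      At reed: go left to fig.
        fig is a leaf — visit fig.
      At reed: go right to elm.
        elm is a leaf — visit elm.
      Visit reed.
    At tulip: go right to plum.
      At plum: go left to yew.
        yew is a leaf — visit yew.
      At plum: no right child.
      Visit plum.
    Visit tulip.
  At iris: go right to lime.
    At lime: no left child.
    At lime: go right to lily.
      At lily: go left to fern.
        fern is a leaf — visit fern.
      At lily: no right child.
      Visit lily.
    Visit lime.
  Visit iris.
At ash: go right to pear.
  pear is a leaf — visit pear.
Visit ash.

fig elm reed yew plum tulip fern lily lime iris pear ash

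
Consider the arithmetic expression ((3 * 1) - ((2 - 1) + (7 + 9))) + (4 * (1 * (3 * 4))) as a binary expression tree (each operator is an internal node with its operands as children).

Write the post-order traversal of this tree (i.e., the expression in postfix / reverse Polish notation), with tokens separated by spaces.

Post-order on an expression tree gives postfix notation: for each operator, emit left operand, right operand, then the operator.

3 1 * 2 1 - 7 9 + + - 4 1 3 4 * * * +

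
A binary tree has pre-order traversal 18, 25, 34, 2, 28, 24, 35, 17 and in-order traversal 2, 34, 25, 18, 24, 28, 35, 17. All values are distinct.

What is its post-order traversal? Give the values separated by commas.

The first element of pre-order is the root; it splits in-order into left and right subtrees.
Root 18: left subtree has 3 nodes {2, 34, 25}, right has 4 {24, 28, 35, 17}.
  Root 25: left subtree has 2 nodes {2, 34}, right has 0 { }.
    Root 34: left subtree has 1 node {2}, right has 0 { }.
  Root 28: left subtree has 1 node {24}, right has 2 {35, 17}.
    Root 35: left subtree has 0 nodes { }, right has 1 {17}.

2, 34, 25, 24, 17, 35, 28, 18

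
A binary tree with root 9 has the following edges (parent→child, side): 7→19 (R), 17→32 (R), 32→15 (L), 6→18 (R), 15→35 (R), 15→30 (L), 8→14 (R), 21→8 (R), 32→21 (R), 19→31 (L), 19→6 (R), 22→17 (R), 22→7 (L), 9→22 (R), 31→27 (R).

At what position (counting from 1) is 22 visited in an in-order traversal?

In-order visits the left subtree, then the node, then the right subtree.
At 9: no left child.
Visit 9.
At 9: go right to 22.
  At 22: go left to 7.
    At 7: no left child.
    Visit 7.
    At 7: go right to 19.
      At 19: go left to 31.
        At 31: no left child.
        Visit 31.
        At 31: go right to 27.
          27 is a leaf — visit 27.
      Visit 19.
      At 19: go right to 6.
        At 6: no left child.
        Visit 6.
        At 6: go right to 18.
          18 is a leaf — visit 18.
  Visit 22.
  At 22: go right to 17.
    At 17: no left child.
    Visit 17.
    At 17: go right to 32.
      At 32: go left to 15.
        At 15: go left to 30.
          30 is a leaf — visit 30.
        Visit 15.
        At 15: go right to 35.
          35 is a leaf — visit 35.
      Visit 32.
      At 32: go right to 21.
        At 21: no left child.
        Visit 21.
        At 21: go right to 8.
          At 8: no left child.
          Visit 8.
          At 8: go right to 14.
            14 is a leaf — visit 14.
Full in-order sequence: 9, 7, 31, 27, 19, 6, 18, 22, 17, 30, 15, 35, 32, 21, 8, 14.

8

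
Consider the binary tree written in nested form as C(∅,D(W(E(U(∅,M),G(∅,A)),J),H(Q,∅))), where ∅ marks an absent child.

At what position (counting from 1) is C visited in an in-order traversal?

1

In-order visits the left subtree, then the node, then the right subtree.
At C: no left child.
Visit C.
At C: go right to D.
  At D: go left to W.
    At W: go left to E.
      At E: go left to U.
        At U: no left child.
        Visit U.
        At U: go right to M.
          M is a leaf — visit M.
      Visit E.
      At E: go right to G.
        At G: no left child.
        Visit G.
        At G: go right to A.
          A is a leaf — visit A.
    Visit W.
    At W: go right to J.
      J is a leaf — visit J.
  Visit D.
  At D: go right to H.
    At H: go left to Q.
      Q is a leaf — visit Q.
    Visit H.
    At H: no right child.
Full in-order sequence: C, U, M, E, G, A, W, J, D, Q, H.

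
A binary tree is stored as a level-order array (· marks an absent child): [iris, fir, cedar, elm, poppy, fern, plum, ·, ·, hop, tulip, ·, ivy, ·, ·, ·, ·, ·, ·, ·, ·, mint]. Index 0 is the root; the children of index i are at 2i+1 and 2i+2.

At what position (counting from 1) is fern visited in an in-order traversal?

In-order visits the left subtree, then the node, then the right subtree.
At iris: go left to fir.
  At fir: go left to elm.
    elm is a leaf — visit elm.
  Visit fir.
  At fir: go right to poppy.
    At poppy: go left to hop.
      hop is a leaf — visit hop.
    Visit poppy.
    At poppy: go right to tulip.
      At tulip: go left to mint.
        mint is a leaf — visit mint.
      Visit tulip.
      At tulip: no right child.
Visit iris.
At iris: go right to cedar.
  At cedar: go left to fern.
    At fern: no left child.
    Visit fern.
    At fern: go right to ivy.
      ivy is a leaf — visit ivy.
  Visit cedar.
  At cedar: go right to plum.
    plum is a leaf — visit plum.
Full in-order sequence: elm, fir, hop, poppy, mint, tulip, iris, fern, ivy, cedar, plum.

8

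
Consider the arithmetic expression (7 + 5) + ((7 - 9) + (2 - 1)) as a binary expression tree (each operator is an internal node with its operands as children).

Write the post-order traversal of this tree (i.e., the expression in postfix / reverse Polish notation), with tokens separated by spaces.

7 5 + 7 9 - 2 1 - + +

Post-order on an expression tree gives postfix notation: for each operator, emit left operand, right operand, then the operator.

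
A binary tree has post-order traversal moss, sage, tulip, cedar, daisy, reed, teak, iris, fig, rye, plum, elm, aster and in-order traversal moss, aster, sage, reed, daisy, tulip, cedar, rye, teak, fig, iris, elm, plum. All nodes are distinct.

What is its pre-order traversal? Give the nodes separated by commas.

The last element of post-order is the root; it splits in-order into left and right subtrees.
Root aster: left subtree has 1 node {moss}, right has 11 {sage, reed, daisy, tulip, cedar, rye, teak, fig, iris, elm, plum}.
  Root elm: left subtree has 9 nodes {sage, reed, daisy, tulip, cedar, rye, teak, fig, iris}, right has 1 {plum}.
    Root rye: left subtree has 5 nodes {sage, reed, daisy, tulip, cedar}, right has 3 {teak, fig, iris}.
      Root reed: left subtree has 1 node {sage}, right has 3 {daisy, tulip, cedar}.
        Root daisy: left subtree has 0 nodes { }, right has 2 {tulip, cedar}.
          Root cedar: left subtree has 1 node {tulip}, right has 0 { }.
      Root fig: left subtree has 1 node {teak}, right has 1 {iris}.

aster, moss, elm, rye, reed, sage, daisy, cedar, tulip, fig, teak, iris, plum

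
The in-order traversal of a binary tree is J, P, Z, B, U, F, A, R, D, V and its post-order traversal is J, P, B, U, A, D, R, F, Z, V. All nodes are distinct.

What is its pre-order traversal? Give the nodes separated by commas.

V, Z, P, J, F, U, B, R, A, D

The last element of post-order is the root; it splits in-order into left and right subtrees.
Root V: left subtree has 9 nodes {J, P, Z, B, U, F, A, R, D}, right has 0 { }.
  Root Z: left subtree has 2 nodes {J, P}, right has 6 {B, U, F, A, R, D}.
    Root P: left subtree has 1 node {J}, right has 0 { }.
    Root F: left subtree has 2 nodes {B, U}, right has 3 {A, R, D}.
      Root U: left subtree has 1 node {B}, right has 0 { }.
      Root R: left subtree has 1 node {A}, right has 1 {D}.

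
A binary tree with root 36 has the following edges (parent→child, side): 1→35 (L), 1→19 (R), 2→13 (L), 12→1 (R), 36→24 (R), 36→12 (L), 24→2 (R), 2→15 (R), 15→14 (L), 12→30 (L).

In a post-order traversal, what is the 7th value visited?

14

Post-order visits the left subtree, then the right subtree, then the node.
At 36: go left to 12.
  At 12: go left to 30.
    30 is a leaf — visit 30.
  At 12: go right to 1.
    At 1: go left to 35.
      35 is a leaf — visit 35.
    At 1: go right to 19.
      19 is a leaf — visit 19.
    Visit 1.
  Visit 12.
At 36: go right to 24.
  At 24: no left child.
  At 24: go right to 2.
    At 2: go left to 13.
      13 is a leaf — visit 13.
    At 2: go right to 15.
      At 15: go left to 14.
        14 is a leaf — visit 14.
      At 15: no right child.
      Visit 15.
    Visit 2.
  Visit 24.
Visit 36.
Full post-order sequence: 30, 35, 19, 1, 12, 13, 14, 15, 2, 24, 36.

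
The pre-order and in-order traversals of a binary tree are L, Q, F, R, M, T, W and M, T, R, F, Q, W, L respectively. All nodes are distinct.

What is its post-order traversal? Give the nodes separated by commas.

The first element of pre-order is the root; it splits in-order into left and right subtrees.
Root L: left subtree has 6 nodes {M, T, R, F, Q, W}, right has 0 { }.
  Root Q: left subtree has 4 nodes {M, T, R, F}, right has 1 {W}.
    Root F: left subtree has 3 nodes {M, T, R}, right has 0 { }.
      Root R: left subtree has 2 nodes {M, T}, right has 0 { }.
        Root M: left subtree has 0 nodes { }, right has 1 {T}.

T, M, R, F, W, Q, L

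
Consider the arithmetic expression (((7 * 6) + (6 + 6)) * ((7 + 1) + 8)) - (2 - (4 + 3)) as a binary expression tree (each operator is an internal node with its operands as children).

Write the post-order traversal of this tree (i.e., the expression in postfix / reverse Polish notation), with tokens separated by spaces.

Post-order on an expression tree gives postfix notation: for each operator, emit left operand, right operand, then the operator.

7 6 * 6 6 + + 7 1 + 8 + * 2 4 3 + - -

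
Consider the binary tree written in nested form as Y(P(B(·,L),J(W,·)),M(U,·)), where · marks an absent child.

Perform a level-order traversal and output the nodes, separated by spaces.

Level-order visits nodes level by level from the root, left to right within each level.
Level 0: Y
Level 1: P, M
Level 2: B, J, U
Level 3: L, W

Y P M B J U L W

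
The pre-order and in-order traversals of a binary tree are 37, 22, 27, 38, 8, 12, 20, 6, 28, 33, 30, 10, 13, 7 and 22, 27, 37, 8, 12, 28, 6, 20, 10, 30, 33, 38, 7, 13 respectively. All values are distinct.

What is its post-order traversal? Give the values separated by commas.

27, 22, 28, 6, 10, 30, 33, 20, 12, 8, 7, 13, 38, 37

The first element of pre-order is the root; it splits in-order into left and right subtrees.
Root 37: left subtree has 2 nodes {22, 27}, right has 11 {8, 12, 28, 6, 20, 10, 30, 33, 38, 7, 13}.
  Root 22: left subtree has 0 nodes { }, right has 1 {27}.
  Root 38: left subtree has 8 nodes {8, 12, 28, 6, 20, 10, 30, 33}, right has 2 {7, 13}.
    Root 8: left subtree has 0 nodes { }, right has 7 {12, 28, 6, 20, 10, 30, 33}.
      Root 12: left subtree has 0 nodes { }, right has 6 {28, 6, 20, 10, 30, 33}.
        Root 20: left subtree has 2 nodes {28, 6}, right has 3 {10, 30, 33}.
          Root 6: left subtree has 1 node {28}, right has 0 { }.
          Root 33: left subtree has 2 nodes {10, 30}, right has 0 { }.
            Root 30: left subtree has 1 node {10}, right has 0 { }.
    Root 13: left subtree has 1 node {7}, right has 0 { }.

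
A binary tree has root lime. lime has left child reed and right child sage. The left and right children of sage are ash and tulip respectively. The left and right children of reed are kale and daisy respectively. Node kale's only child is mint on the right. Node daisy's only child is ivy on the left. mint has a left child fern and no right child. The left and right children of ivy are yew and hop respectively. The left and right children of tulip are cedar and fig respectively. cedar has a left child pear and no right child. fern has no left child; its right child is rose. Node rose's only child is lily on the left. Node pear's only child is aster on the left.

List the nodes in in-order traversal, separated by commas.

kale, fern, lily, rose, mint, reed, yew, ivy, hop, daisy, lime, ash, sage, aster, pear, cedar, tulip, fig

In-order visits the left subtree, then the node, then the right subtree.
At lime: go left to reed.
  At reed: go left to kale.
    At kale: no left child.
    Visit kale.
    At kale: go right to mint.
      At mint: go left to fern.
        At fern: no left child.
        Visit fern.
        At fern: go right to rose.
          At rose: go left to lily.
            lily is a leaf — visit lily.
          Visit rose.
          At rose: no right child.
      Visit mint.
      At mint: no right child.
  Visit reed.
  At reed: go right to daisy.
    At daisy: go left to ivy.
      At ivy: go left to yew.
        yew is a leaf — visit yew.
      Visit ivy.
      At ivy: go right to hop.
        hop is a leaf — visit hop.
    Visit daisy.
    At daisy: no right child.
Visit lime.
At lime: go right to sage.
  At sage: go left to ash.
    ash is a leaf — visit ash.
  Visit sage.
  At sage: go right to tulip.
    At tulip: go left to cedar.
      At cedar: go left to pear.
        At pear: go left to aster.
          aster is a leaf — visit aster.
        Visit pear.
        At pear: no right child.
      Visit cedar.
      At cedar: no right child.
    Visit tulip.
    At tulip: go right to fig.
      fig is a leaf — visit fig.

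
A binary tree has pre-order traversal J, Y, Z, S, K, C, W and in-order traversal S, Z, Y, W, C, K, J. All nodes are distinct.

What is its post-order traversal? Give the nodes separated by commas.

The first element of pre-order is the root; it splits in-order into left and right subtrees.
Root J: left subtree has 6 nodes {S, Z, Y, W, C, K}, right has 0 { }.
  Root Y: left subtree has 2 nodes {S, Z}, right has 3 {W, C, K}.
    Root Z: left subtree has 1 node {S}, right has 0 { }.
    Root K: left subtree has 2 nodes {W, C}, right has 0 { }.
      Root C: left subtree has 1 node {W}, right has 0 { }.

S, Z, W, C, K, Y, J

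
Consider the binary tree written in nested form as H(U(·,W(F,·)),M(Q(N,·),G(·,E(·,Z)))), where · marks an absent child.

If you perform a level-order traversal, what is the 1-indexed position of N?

Level-order visits nodes level by level from the root, left to right within each level.
Level 0: H
Level 1: U, M
Level 2: W, Q, G
Level 3: F, N, E
Level 4: Z
Full level-order sequence: H, U, M, W, Q, G, F, N, E, Z.

8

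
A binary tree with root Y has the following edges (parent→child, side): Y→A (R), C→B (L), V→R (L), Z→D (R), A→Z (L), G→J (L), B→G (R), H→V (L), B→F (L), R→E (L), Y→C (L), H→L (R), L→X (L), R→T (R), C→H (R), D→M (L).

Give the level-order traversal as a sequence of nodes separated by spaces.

Level-order visits nodes level by level from the root, left to right within each level.
Level 0: Y
Level 1: C, A
Level 2: B, H, Z
Level 3: F, G, V, L, D
Level 4: J, R, X, M
Level 5: E, T

Y C A B H Z F G V L D J R X M E T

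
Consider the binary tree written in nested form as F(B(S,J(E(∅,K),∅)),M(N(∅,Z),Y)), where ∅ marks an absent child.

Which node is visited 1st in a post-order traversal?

S

Post-order visits the left subtree, then the right subtree, then the node.
At F: go left to B.
  At B: go left to S.
    S is a leaf — visit S.
  At B: go right to J.
    At J: go left to E.
      At E: no left child.
      At E: go right to K.
        K is a leaf — visit K.
      Visit E.
    At J: no right child.
    Visit J.
  Visit B.
At F: go right to M.
  At M: go left to N.
    At N: no left child.
    At N: go right to Z.
      Z is a leaf — visit Z.
    Visit N.
  At M: go right to Y.
    Y is a leaf — visit Y.
  Visit M.
Visit F.
Full post-order sequence: S, K, E, J, B, Z, N, Y, M, F.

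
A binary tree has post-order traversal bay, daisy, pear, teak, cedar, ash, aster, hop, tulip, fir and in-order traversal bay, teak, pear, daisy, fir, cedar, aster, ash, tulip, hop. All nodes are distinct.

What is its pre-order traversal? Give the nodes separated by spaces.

The last element of post-order is the root; it splits in-order into left and right subtrees.
Root fir: left subtree has 4 nodes {bay, teak, pear, daisy}, right has 5 {cedar, aster, ash, tulip, hop}.
  Root teak: left subtree has 1 node {bay}, right has 2 {pear, daisy}.
    Root pear: left subtree has 0 nodes { }, right has 1 {daisy}.
  Root tulip: left subtree has 3 nodes {cedar, aster, ash}, right has 1 {hop}.
    Root aster: left subtree has 1 node {cedar}, right has 1 {ash}.

fir teak bay pear daisy tulip aster cedar ash hop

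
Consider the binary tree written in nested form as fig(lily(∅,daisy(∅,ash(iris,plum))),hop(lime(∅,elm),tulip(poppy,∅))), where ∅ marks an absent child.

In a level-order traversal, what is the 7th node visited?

Level-order visits nodes level by level from the root, left to right within each level.
Level 0: fig
Level 1: lily, hop
Level 2: daisy, lime, tulip
Level 3: ash, elm, poppy
Level 4: iris, plum
Full level-order sequence: fig, lily, hop, daisy, lime, tulip, ash, elm, poppy, iris, plum.

ash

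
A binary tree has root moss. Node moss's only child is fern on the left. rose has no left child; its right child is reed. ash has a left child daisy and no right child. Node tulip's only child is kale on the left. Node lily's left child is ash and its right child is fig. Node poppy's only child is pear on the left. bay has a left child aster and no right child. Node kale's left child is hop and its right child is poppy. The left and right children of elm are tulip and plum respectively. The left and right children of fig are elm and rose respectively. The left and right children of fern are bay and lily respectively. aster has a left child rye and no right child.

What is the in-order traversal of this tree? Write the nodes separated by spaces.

rye aster bay fern daisy ash lily hop kale pear poppy tulip elm plum fig rose reed moss

In-order visits the left subtree, then the node, then the right subtree.
At moss: go left to fern.
  At fern: go left to bay.
    At bay: go left to aster.
      At aster: go left to rye.
        rye is a leaf — visit rye.
      Visit aster.
      At aster: no right child.
    Visit bay.
    At bay: no right child.
  Visit fern.
  At fern: go right to lily.
    At lily: go left to ash.
      At ash: go left to daisy.
        daisy is a leaf — visit daisy.
      Visit ash.
      At ash: no right child.
    Visit lily.
    At lily: go right to fig.
      At fig: go left to elm.
        At elm: go left to tulip.
          At tulip: go left to kale.
            At kale: go left to hop.
              hop is a leaf — visit hop.
            Visit kale.
            At kale: go right to poppy.
              At poppy: go left to pear.
                pear is a leaf — visit pear.
              Visit poppy.
              At poppy: no right child.
          Visit tulip.
          At tulip: no right child.
        Visit elm.
        At elm: go right to plum.
          plum is a leaf — visit plum.
      Visit fig.
      At fig: go right to rose.
        At rose: no left child.
        Visit rose.
        At rose: go right to reed.
          reed is a leaf — visit reed.
Visit moss.
At moss: no right child.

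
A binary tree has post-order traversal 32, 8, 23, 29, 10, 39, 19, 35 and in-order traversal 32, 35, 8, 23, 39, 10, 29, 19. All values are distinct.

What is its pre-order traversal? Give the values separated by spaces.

The last element of post-order is the root; it splits in-order into left and right subtrees.
Root 35: left subtree has 1 node {32}, right has 6 {8, 23, 39, 10, 29, 19}.
  Root 19: left subtree has 5 nodes {8, 23, 39, 10, 29}, right has 0 { }.
    Root 39: left subtree has 2 nodes {8, 23}, right has 2 {10, 29}.
      Root 23: left subtree has 1 node {8}, right has 0 { }.
      Root 10: left subtree has 0 nodes { }, right has 1 {29}.

35 32 19 39 23 8 10 29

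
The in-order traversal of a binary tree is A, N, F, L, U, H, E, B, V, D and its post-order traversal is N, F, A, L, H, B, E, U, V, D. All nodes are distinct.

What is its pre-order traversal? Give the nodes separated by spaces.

The last element of post-order is the root; it splits in-order into left and right subtrees.
Root D: left subtree has 9 nodes {A, N, F, L, U, H, E, B, V}, right has 0 { }.
  Root V: left subtree has 8 nodes {A, N, F, L, U, H, E, B}, right has 0 { }.
    Root U: left subtree has 4 nodes {A, N, F, L}, right has 3 {H, E, B}.
      Root L: left subtree has 3 nodes {A, N, F}, right has 0 { }.
        Root A: left subtree has 0 nodes { }, right has 2 {N, F}.
          Root F: left subtree has 1 node {N}, right has 0 { }.
      Root E: left subtree has 1 node {H}, right has 1 {B}.

D V U L A F N E H B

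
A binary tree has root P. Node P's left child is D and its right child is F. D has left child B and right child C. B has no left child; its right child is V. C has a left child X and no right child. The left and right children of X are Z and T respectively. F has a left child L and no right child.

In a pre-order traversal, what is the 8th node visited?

Pre-order visits the node, then its left subtree, then its right subtree.
Visit P.
At P: go left to D.
  Visit D.
  At D: go left to B.
    Visit B.
    At B: no left child.
    At B: go right to V.
      V is a leaf — visit V.
  At D: go right to C.
    Visit C.
    At C: go left to X.
      Visit X.
      At X: go left to Z.
        Z is a leaf — visit Z.
      At X: go right to T.
        T is a leaf — visit T.
    At C: no right child.
At P: go right to F.
  Visit F.
  At F: go left to L.
    L is a leaf — visit L.
  At F: no right child.
Full pre-order sequence: P, D, B, V, C, X, Z, T, F, L.

T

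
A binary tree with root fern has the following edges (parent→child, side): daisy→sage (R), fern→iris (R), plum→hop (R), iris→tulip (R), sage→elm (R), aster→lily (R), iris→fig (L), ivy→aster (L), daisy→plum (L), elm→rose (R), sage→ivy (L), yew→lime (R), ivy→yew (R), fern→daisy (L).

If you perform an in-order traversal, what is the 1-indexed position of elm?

10

In-order visits the left subtree, then the node, then the right subtree.
At fern: go left to daisy.
  At daisy: go left to plum.
    At plum: no left child.
    Visit plum.
    At plum: go right to hop.
      hop is a leaf — visit hop.
  Visit daisy.
  At daisy: go right to sage.
    At sage: go left to ivy.
      At ivy: go left to aster.
        At aster: no left child.
        Visit aster.
        At aster: go right to lily.
          lily is a leaf — visit lily.
      Visit ivy.
      At ivy: go right to yew.
        At yew: no left child.
        Visit yew.
        At yew: go right to lime.
          lime is a leaf — visit lime.
    Visit sage.
    At sage: go right to elm.
      At elm: no left child.
      Visit elm.
      At elm: go right to rose.
        rose is a leaf — visit rose.
Visit fern.
At fern: go right to iris.
  At iris: go left to fig.
    fig is a leaf — visit fig.
  Visit iris.
  At iris: go right to tulip.
    tulip is a leaf — visit tulip.
Full in-order sequence: plum, hop, daisy, aster, lily, ivy, yew, lime, sage, elm, rose, fern, fig, iris, tulip.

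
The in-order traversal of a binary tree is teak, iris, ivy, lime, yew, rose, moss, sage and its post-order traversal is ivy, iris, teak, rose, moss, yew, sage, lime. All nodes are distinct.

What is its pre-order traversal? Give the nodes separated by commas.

lime, teak, iris, ivy, sage, yew, moss, rose

The last element of post-order is the root; it splits in-order into left and right subtrees.
Root lime: left subtree has 3 nodes {teak, iris, ivy}, right has 4 {yew, rose, moss, sage}.
  Root teak: left subtree has 0 nodes { }, right has 2 {iris, ivy}.
    Root iris: left subtree has 0 nodes { }, right has 1 {ivy}.
  Root sage: left subtree has 3 nodes {yew, rose, moss}, right has 0 { }.
    Root yew: left subtree has 0 nodes { }, right has 2 {rose, moss}.
      Root moss: left subtree has 1 node {rose}, right has 0 { }.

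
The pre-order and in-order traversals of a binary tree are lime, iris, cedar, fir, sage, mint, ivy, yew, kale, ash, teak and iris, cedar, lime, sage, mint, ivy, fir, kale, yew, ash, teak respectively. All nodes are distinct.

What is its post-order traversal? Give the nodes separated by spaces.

cedar iris ivy mint sage kale teak ash yew fir lime

The first element of pre-order is the root; it splits in-order into left and right subtrees.
Root lime: left subtree has 2 nodes {iris, cedar}, right has 8 {sage, mint, ivy, fir, kale, yew, ash, teak}.
  Root iris: left subtree has 0 nodes { }, right has 1 {cedar}.
  Root fir: left subtree has 3 nodes {sage, mint, ivy}, right has 4 {kale, yew, ash, teak}.
    Root sage: left subtree has 0 nodes { }, right has 2 {mint, ivy}.
      Root mint: left subtree has 0 nodes { }, right has 1 {ivy}.
    Root yew: left subtree has 1 node {kale}, right has 2 {ash, teak}.
      Root ash: left subtree has 0 nodes { }, right has 1 {teak}.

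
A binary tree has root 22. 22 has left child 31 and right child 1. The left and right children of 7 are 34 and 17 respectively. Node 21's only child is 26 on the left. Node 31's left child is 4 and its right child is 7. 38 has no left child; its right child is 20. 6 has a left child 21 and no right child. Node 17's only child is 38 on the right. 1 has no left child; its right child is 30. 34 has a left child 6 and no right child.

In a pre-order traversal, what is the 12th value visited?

Pre-order visits the node, then its left subtree, then its right subtree.
Visit 22.
At 22: go left to 31.
  Visit 31.
  At 31: go left to 4.
    4 is a leaf — visit 4.
  At 31: go right to 7.
    Visit 7.
    At 7: go left to 34.
      Visit 34.
      At 34: go left to 6.
        Visit 6.
        At 6: go left to 21.
          Visit 21.
          At 21: go left to 26.
            26 is a leaf — visit 26.
          At 21: no right child.
        At 6: no right child.
      At 34: no right child.
    At 7: go right to 17.
      Visit 17.
      At 17: no left child.
      At 17: go right to 38.
        Visit 38.
        At 38: no left child.
        At 38: go right to 20.
          20 is a leaf — visit 20.
At 22: go right to 1.
  Visit 1.
  At 1: no left child.
  At 1: go right to 30.
    30 is a leaf — visit 30.
Full pre-order sequence: 22, 31, 4, 7, 34, 6, 21, 26, 17, 38, 20, 1, 30.

1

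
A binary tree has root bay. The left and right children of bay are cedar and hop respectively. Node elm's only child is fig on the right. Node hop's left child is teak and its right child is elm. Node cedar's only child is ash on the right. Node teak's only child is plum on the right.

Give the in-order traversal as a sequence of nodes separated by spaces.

In-order visits the left subtree, then the node, then the right subtree.
At bay: go left to cedar.
  At cedar: no left child.
  Visit cedar.
  At cedar: go right to ash.
    ash is a leaf — visit ash.
Visit bay.
At bay: go right to hop.
  At hop: go left to teak.
    At teak: no left child.
    Visit teak.
    At teak: go right to plum.
      plum is a leaf — visit plum.
  Visit hop.
  At hop: go right to elm.
    At elm: no left child.
    Visit elm.
    At elm: go right to fig.
      fig is a leaf — visit fig.

cedar ash bay teak plum hop elm fig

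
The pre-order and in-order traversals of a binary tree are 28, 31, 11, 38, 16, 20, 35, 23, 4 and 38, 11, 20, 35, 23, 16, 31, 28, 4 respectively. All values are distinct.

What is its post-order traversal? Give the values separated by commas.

The first element of pre-order is the root; it splits in-order into left and right subtrees.
Root 28: left subtree has 7 nodes {38, 11, 20, 35, 23, 16, 31}, right has 1 {4}.
  Root 31: left subtree has 6 nodes {38, 11, 20, 35, 23, 16}, right has 0 { }.
    Root 11: left subtree has 1 node {38}, right has 4 {20, 35, 23, 16}.
      Root 16: left subtree has 3 nodes {20, 35, 23}, right has 0 { }.
        Root 20: left subtree has 0 nodes { }, right has 2 {35, 23}.
          Root 35: left subtree has 0 nodes { }, right has 1 {23}.

38, 23, 35, 20, 16, 11, 31, 4, 28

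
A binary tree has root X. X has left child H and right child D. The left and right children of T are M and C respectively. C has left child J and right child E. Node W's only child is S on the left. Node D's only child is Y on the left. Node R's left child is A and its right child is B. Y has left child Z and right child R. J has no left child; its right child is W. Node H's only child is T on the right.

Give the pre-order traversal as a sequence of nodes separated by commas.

X, H, T, M, C, J, W, S, E, D, Y, Z, R, A, B

Pre-order visits the node, then its left subtree, then its right subtree.
Visit X.
At X: go left to H.
  Visit H.
  At H: no left child.
  At H: go right to T.
    Visit T.
    At T: go left to M.
      M is a leaf — visit M.
    At T: go right to C.
      Visit C.
      At C: go left to J.
        Visit J.
        At J: no left child.
        At J: go right to W.
          Visit W.
          At W: go left to S.
            S is a leaf — visit S.
          At W: no right child.
      At C: go right to E.
        E is a leaf — visit E.
At X: go right to D.
  Visit D.
  At D: go left to Y.
    Visit Y.
    At Y: go left to Z.
      Z is a leaf — visit Z.
    At Y: go right to R.
      Visit R.
      At R: go left to A.
        A is a leaf — visit A.
      At R: go right to B.
        B is a leaf — visit B.
  At D: no right child.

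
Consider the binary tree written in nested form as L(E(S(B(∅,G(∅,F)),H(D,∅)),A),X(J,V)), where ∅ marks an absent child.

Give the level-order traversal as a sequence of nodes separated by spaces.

L E X S A J V B H G D F

Level-order visits nodes level by level from the root, left to right within each level.
Level 0: L
Level 1: E, X
Level 2: S, A, J, V
Level 3: B, H
Level 4: G, D
Level 5: F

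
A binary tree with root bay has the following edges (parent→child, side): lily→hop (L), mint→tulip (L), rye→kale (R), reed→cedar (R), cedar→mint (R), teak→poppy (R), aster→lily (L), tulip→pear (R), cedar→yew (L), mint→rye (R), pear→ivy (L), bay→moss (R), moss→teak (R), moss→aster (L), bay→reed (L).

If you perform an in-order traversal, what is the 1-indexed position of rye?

8

In-order visits the left subtree, then the node, then the right subtree.
At bay: go left to reed.
  At reed: no left child.
  Visit reed.
  At reed: go right to cedar.
    At cedar: go left to yew.
      yew is a leaf — visit yew.
    Visit cedar.
    At cedar: go right to mint.
      At mint: go left to tulip.
        At tulip: no left child.
        Visit tulip.
        At tulip: go right to pear.
          At pear: go left to ivy.
            ivy is a leaf — visit ivy.
          Visit pear.
          At pear: no right child.
      Visit mint.
      At mint: go right to rye.
        At rye: no left child.
        Visit rye.
        At rye: go right to kale.
          kale is a leaf — visit kale.
Visit bay.
At bay: go right to moss.
  At moss: go left to aster.
    At aster: go left to lily.
      At lily: go left to hop.
        hop is a leaf — visit hop.
      Visit lily.
      At lily: no right child.
    Visit aster.
    At aster: no right child.
  Visit moss.
  At moss: go right to teak.
    At teak: no left child.
    Visit teak.
    At teak: go right to poppy.
      poppy is a leaf — visit poppy.
Full in-order sequence: reed, yew, cedar, tulip, ivy, pear, mint, rye, kale, bay, hop, lily, aster, moss, teak, poppy.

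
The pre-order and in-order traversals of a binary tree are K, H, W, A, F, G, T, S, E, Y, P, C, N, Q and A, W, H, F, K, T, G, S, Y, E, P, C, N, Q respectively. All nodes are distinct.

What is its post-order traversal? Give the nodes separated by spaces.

The first element of pre-order is the root; it splits in-order into left and right subtrees.
Root K: left subtree has 4 nodes {A, W, H, F}, right has 9 {T, G, S, Y, E, P, C, N, Q}.
  Root H: left subtree has 2 nodes {A, W}, right has 1 {F}.
    Root W: left subtree has 1 node {A}, right has 0 { }.
  Root G: left subtree has 1 node {T}, right has 7 {S, Y, E, P, C, N, Q}.
    Root S: left subtree has 0 nodes { }, right has 6 {Y, E, P, C, N, Q}.
      Root E: left subtree has 1 node {Y}, right has 4 {P, C, N, Q}.
        Root P: left subtree has 0 nodes { }, right has 3 {C, N, Q}.
          Root C: left subtree has 0 nodes { }, right has 2 {N, Q}.
            Root N: left subtree has 0 nodes { }, right has 1 {Q}.

A W F H T Y Q N C P E S G K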